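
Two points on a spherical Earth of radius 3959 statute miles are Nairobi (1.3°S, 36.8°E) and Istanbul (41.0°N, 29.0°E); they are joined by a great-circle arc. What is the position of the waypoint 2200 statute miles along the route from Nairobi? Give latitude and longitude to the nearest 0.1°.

≈ 30.1°N, 31.5°E

Write both endpoints as unit vectors p₁, p₂ with components (cos φ cos λ, cos φ sin λ, sin φ).
The central angle between the endpoints is δ = arccos(p₁·p₂) ≈ 0.749 rad (42.9°). The total great-circle distance is δ·R ≈ 0.749 × 3959 ≈ 2964 mi, so the target fraction is f = 2200/2964 ≈ 0.742.
Interpolate at f ≈ 0.742 with slerp weights a = sin((1−f)δ)/sin δ ≈ 0.282, b = sin(fδ)/sin δ ≈ 0.775.
p = a·p₁ + b·p₂ ≈ (0.737, 0.452, 0.502); φ = arcsin(p_z) ≈ 30.14°, λ = atan2(p_y, p_x) ≈ 31.53°.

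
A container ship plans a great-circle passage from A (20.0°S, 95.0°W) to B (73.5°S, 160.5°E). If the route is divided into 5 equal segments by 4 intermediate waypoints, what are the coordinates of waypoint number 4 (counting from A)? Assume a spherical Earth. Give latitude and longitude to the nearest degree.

≈ (72°S, 148°W)

Write both endpoints as unit vectors p₁, p₂ with components (cos φ cos λ, cos φ sin λ, sin φ).
The central angle between the endpoints is δ = arccos(p₁·p₂) ≈ 1.307 rad (74.9°).
Interpolate at f = 4/5 with slerp weights a = sin((1−f)δ)/sin δ ≈ 0.268, b = sin(fδ)/sin δ ≈ 0.896.
p = a·p₁ + b·p₂ ≈ (-0.262, -0.166, -0.951); φ = arcsin(p_z) ≈ -71.95°, λ = atan2(p_y, p_x) ≈ -147.69°.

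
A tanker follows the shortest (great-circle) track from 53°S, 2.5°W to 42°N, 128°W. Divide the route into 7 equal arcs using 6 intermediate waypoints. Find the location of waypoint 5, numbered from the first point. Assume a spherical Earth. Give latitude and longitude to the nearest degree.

≈ 13°N, 95°W

Convert each endpoint to a unit vector on the sphere (x = cos φ cos λ, y = cos φ sin λ, z = sin φ).
The central angle between the endpoints is δ = arccos(p₁·p₂) ≈ 2.488 rad (142.6°).
Interpolate at f = 5/7 with slerp weights a = sin((1−f)δ)/sin δ ≈ 1.074, b = sin(fδ)/sin δ ≈ 1.610.
p = a·p₁ + b·p₂ ≈ (-0.091, -0.971, 0.220); φ = arcsin(p_z) ≈ 12.71°, λ = atan2(p_y, p_x) ≈ -95.37°.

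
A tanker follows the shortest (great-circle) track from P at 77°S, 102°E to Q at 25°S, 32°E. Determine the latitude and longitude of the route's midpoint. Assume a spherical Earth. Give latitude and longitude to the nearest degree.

Convert each endpoint to a unit vector on the sphere (x = cos φ cos λ, y = cos φ sin λ, z = sin φ).
The central angle between the endpoints is δ = arccos(p₁·p₂) ≈ 1.068 rad (61.2°).
Interpolate at f = 1/2 with slerp weights a = sin((1−f)δ)/sin δ ≈ 0.581, b = sin(fδ)/sin δ ≈ 0.581.
p = a·p₁ + b·p₂ ≈ (0.419, 0.407, -0.812); φ = arcsin(p_z) ≈ -54.25°, λ = atan2(p_y, p_x) ≈ 44.13°.

≈ 54°S, 44°E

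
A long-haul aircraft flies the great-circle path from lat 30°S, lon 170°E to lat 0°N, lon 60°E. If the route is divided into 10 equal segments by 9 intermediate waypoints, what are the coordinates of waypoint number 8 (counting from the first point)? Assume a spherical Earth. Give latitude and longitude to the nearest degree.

≈ lat 11°S, lon 79°E

Convert each endpoint to a unit vector on the sphere (x = cos φ cos λ, y = cos φ sin λ, z = sin φ).
The central angle between the endpoints is δ = arccos(p₁·p₂) ≈ 1.872 rad (107.2°).
Interpolate at f = 8/10 with slerp weights a = sin((1−f)δ)/sin δ ≈ 0.383, b = sin(fδ)/sin δ ≈ 1.044.
p = a·p₁ + b·p₂ ≈ (0.196, 0.962, -0.191); φ = arcsin(p_z) ≈ -11.03°, λ = atan2(p_y, p_x) ≈ 78.51°.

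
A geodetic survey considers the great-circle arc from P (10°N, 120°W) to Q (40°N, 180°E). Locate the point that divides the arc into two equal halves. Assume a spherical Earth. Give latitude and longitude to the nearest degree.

≈ (28°N, 146°W)

Convert each endpoint to a unit vector on the sphere (x = cos φ cos λ, y = cos φ sin λ, z = sin φ).
The central angle between the endpoints is δ = arccos(p₁·p₂) ≈ 1.060 rad (60.7°).
Interpolate at f = 1/2 with slerp weights a = sin((1−f)δ)/sin δ ≈ 0.580, b = sin(fδ)/sin δ ≈ 0.580.
p = a·p₁ + b·p₂ ≈ (-0.729, -0.494, 0.473); φ = arcsin(p_z) ≈ 28.24°, λ = atan2(p_y, p_x) ≈ -145.87°.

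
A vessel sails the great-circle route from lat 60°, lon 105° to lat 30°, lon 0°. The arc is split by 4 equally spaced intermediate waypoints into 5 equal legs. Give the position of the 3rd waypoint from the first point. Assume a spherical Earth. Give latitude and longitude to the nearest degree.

≈ lat 53°, lon 24°

From cos δ = sin φ₁ sin φ₂ + cos φ₁ cos φ₂ cos Δλ, the central angle is δ ≈ 1.244 rad (71.3°).
Interpolate at f = 3/5 with slerp weights a = sin((1−f)δ)/sin δ ≈ 0.504, b = sin(fδ)/sin δ ≈ 0.717.
p = a·p₁ + b·p₂ ≈ (0.556, 0.243, 0.795); φ = arcsin(p_z) ≈ 52.65°, λ = atan2(p_y, p_x) ≈ 23.66°.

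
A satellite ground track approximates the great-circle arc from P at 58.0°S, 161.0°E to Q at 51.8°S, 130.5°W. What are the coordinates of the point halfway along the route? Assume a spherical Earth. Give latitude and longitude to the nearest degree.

The haversine formula gives a central angle δ ≈ 0.666 rad (38.1°) between the endpoints.
Interpolate at f = 1/2 with slerp weights a = sin((1−f)δ)/sin δ ≈ 0.529, b = sin(fδ)/sin δ ≈ 0.529.
p = a·p₁ + b·p₂ ≈ (-0.478, -0.157, -0.864); φ = arcsin(p_z) ≈ -59.81°, λ = atan2(p_y, p_x) ≈ -161.75°.

≈ 60°S, 162°W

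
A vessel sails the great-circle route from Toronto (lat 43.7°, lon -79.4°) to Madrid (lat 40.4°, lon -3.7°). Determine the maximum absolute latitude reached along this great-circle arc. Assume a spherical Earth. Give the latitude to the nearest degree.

The great circle lies in the plane with unit normal n̂ = (p₁ × p₂)/|p₁ × p₂|.
Here n̂_z ≈ +0.657; the vertex latitude is φ_max = arccos|n̂_z| ≈ 48.9°.
Check via Clairaut: cos φ_max = |cos φ₁| · sin C = cos(43.7°)·sin(65.4°) ≈ 0.657, again giving ≈ 48.9°.

≈ 49°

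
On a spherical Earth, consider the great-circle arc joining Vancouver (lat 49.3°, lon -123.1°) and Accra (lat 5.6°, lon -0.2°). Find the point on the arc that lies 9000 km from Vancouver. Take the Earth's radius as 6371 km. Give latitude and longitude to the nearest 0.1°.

Write both endpoints as unit vectors p₁, p₂ with components (cos φ cos λ, cos φ sin λ, sin φ).
The central angle between the endpoints is δ = arccos(p₁·p₂) ≈ 1.853 rad (106.2°). The total great-circle distance is δ·R ≈ 1.853 × 6371 ≈ 11806 km, so the target fraction is f = 9000/11806 ≈ 0.762.
Interpolate at f ≈ 0.762 with slerp weights a = sin((1−f)δ)/sin δ ≈ 0.444, b = sin(fδ)/sin δ ≈ 1.028.
p = a·p₁ + b·p₂ ≈ (0.865, -0.246, 0.437); φ = arcsin(p_z) ≈ 25.90°, λ = atan2(p_y, p_x) ≈ -15.87°.

≈ lat 25.9°, lon -15.9°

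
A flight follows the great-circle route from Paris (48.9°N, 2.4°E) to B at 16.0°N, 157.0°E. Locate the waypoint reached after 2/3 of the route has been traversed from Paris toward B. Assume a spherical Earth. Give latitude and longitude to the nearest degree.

Write both endpoints as unit vectors p₁, p₂ with components (cos φ cos λ, cos φ sin λ, sin φ).
The central angle between the endpoints is δ = arccos(p₁·p₂) ≈ 1.942 rad (111.3°).
Interpolate at f = 2/3 with slerp weights a = sin((1−f)δ)/sin δ ≈ 0.647, b = sin(fδ)/sin δ ≈ 1.033.
p = a·p₁ + b·p₂ ≈ (-0.489, 0.406, 0.772); φ = arcsin(p_z) ≈ 50.58°, λ = atan2(p_y, p_x) ≈ 140.30°.

≈ 51°N, 140°E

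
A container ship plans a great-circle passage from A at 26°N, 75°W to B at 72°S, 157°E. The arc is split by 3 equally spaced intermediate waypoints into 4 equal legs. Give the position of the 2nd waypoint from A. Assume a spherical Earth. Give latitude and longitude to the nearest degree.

Convert each endpoint to a unit vector on the sphere (x = cos φ cos λ, y = cos φ sin λ, z = sin φ).
The central angle between the endpoints is δ = arccos(p₁·p₂) ≈ 2.199 rad (126.0°).
Interpolate at f = 2/4 with slerp weights a = sin((1−f)δ)/sin δ ≈ 1.102, b = sin(fδ)/sin δ ≈ 1.102.
p = a·p₁ + b·p₂ ≈ (-0.057, -0.823, -0.565); φ = arcsin(p_z) ≈ -34.38°, λ = atan2(p_y, p_x) ≈ -93.97°.

≈ 34°S, 94°W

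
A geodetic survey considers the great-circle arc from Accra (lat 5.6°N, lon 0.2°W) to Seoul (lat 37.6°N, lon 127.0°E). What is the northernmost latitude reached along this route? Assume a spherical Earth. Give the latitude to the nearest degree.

≈ 46°N

The great circle lies in the plane with unit normal n̂ = (p₁ × p₂)/|p₁ × p₂|.
Here n̂_z ≈ +0.691; the vertex latitude is φ_max = arccos|n̂_z| ≈ 46.3°.
Check via Clairaut: cos φ_max = |cos φ₁| · sin C = cos(5.6°)·sin(44.0°) ≈ 0.691, again giving ≈ 46.3°.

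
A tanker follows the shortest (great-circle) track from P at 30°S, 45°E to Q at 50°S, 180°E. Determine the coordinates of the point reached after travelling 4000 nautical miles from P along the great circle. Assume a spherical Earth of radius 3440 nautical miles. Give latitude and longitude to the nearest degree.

The haversine formula gives a central angle δ ≈ 1.581 rad (90.6°) between the endpoints. The total great-circle distance is δ·R ≈ 1.581 × 3440 ≈ 5440 nmi, so the target fraction is f = 4000/5440 ≈ 0.735.
Interpolate at f ≈ 0.735 with slerp weights a = sin((1−f)δ)/sin δ ≈ 0.407, b = sin(fδ)/sin δ ≈ 0.918.
p = a·p₁ + b·p₂ ≈ (-0.341, 0.249, -0.906); φ = arcsin(p_z) ≈ -65.02°, λ = atan2(p_y, p_x) ≈ 143.88°.

≈ 65°S, 144°E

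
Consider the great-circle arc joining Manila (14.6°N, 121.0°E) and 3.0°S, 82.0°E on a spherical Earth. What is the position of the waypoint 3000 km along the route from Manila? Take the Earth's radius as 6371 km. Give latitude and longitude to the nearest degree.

Write both endpoints as unit vectors p₁, p₂ with components (cos φ cos λ, cos φ sin λ, sin φ).
The central angle between the endpoints is δ = arccos(p₁·p₂) ≈ 0.741 rad (42.5°). The total great-circle distance is δ·R ≈ 0.741 × 6371 ≈ 4721 km, so the target fraction is f = 3000/4721 ≈ 0.636.
Interpolate at f ≈ 0.636 with slerp weights a = sin((1−f)δ)/sin δ ≈ 0.395, b = sin(fδ)/sin δ ≈ 0.672.
p = a·p₁ + b·p₂ ≈ (-0.104, 0.993, 0.064); φ = arcsin(p_z) ≈ 3.70°, λ = atan2(p_y, p_x) ≈ 95.96°.

≈ 4°N, 96°E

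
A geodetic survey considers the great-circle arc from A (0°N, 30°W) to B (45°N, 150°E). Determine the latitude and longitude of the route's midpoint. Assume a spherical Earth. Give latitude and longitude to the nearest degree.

≈ (68°N, 30°W)

Write both endpoints as unit vectors p₁, p₂ with components (cos φ cos λ, cos φ sin λ, sin φ).
The central angle between the endpoints is δ = arccos(p₁·p₂) ≈ 2.356 rad (135.0°).
Interpolate at f = 1/2 with slerp weights a = sin((1−f)δ)/sin δ ≈ 1.307, b = sin(fδ)/sin δ ≈ 1.307.
p = a·p₁ + b·p₂ ≈ (0.331, -0.191, 0.924); φ = arcsin(p_z) ≈ 67.50°, λ = atan2(p_y, p_x) ≈ -30.00°.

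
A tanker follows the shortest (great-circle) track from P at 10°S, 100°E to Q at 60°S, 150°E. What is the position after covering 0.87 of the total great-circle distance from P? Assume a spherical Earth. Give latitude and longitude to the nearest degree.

Convert each endpoint to a unit vector on the sphere (x = cos φ cos λ, y = cos φ sin λ, z = sin φ).
The central angle between the endpoints is δ = arccos(p₁·p₂) ≈ 1.085 rad (62.2°).
Interpolate at f = 0.87 with slerp weights a = sin((1−f)δ)/sin δ ≈ 0.159, b = sin(fδ)/sin δ ≈ 0.916.
p = a·p₁ + b·p₂ ≈ (-0.424, 0.383, -0.821); φ = arcsin(p_z) ≈ -55.16°, λ = atan2(p_y, p_x) ≈ 137.88°.

≈ 55°S, 138°E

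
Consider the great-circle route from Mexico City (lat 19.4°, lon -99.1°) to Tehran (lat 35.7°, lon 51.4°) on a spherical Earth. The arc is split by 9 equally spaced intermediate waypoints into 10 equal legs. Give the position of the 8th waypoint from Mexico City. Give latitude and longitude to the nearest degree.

Write both endpoints as unit vectors p₁, p₂ with components (cos φ cos λ, cos φ sin λ, sin φ).
The central angle between the endpoints is δ = arccos(p₁·p₂) ≈ 2.063 rad (118.2°).
Interpolate at f = 8/10 with slerp weights a = sin((1−f)δ)/sin δ ≈ 0.455, b = sin(fδ)/sin δ ≈ 1.131.
p = a·p₁ + b·p₂ ≈ (0.505, 0.294, 0.811); φ = arcsin(p_z) ≈ 54.23°, λ = atan2(p_y, p_x) ≈ 30.20°.

≈ lat 54°, lon 30°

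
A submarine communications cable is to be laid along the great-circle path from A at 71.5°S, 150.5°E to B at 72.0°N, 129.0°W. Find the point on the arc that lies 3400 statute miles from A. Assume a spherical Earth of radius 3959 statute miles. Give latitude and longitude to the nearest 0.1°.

≈ 26.0°S, 175.9°W

Convert each endpoint to a unit vector on the sphere (x = cos φ cos λ, y = cos φ sin λ, z = sin φ).
The central angle between the endpoints is δ = arccos(p₁·p₂) ≈ 2.659 rad (152.3°). The total great-circle distance is δ·R ≈ 2.659 × 3959 ≈ 10526 mi, so the target fraction is f = 3400/10526 ≈ 0.323.
Interpolate at f ≈ 0.323 with slerp weights a = sin((1−f)δ)/sin δ ≈ 2.098, b = sin(fδ)/sin δ ≈ 1.631.
p = a·p₁ + b·p₂ ≈ (-0.897, -0.064, -0.438); φ = arcsin(p_z) ≈ -26.00°, λ = atan2(p_y, p_x) ≈ -175.92°.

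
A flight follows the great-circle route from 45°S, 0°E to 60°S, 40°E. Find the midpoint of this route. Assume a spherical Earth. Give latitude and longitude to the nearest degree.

≈ 54°S, 16°E

The haversine formula gives a central angle δ ≈ 0.488 rad (28.0°) between the endpoints.
Interpolate at f = 1/2 with slerp weights a = sin((1−f)δ)/sin δ ≈ 0.515, b = sin(fδ)/sin δ ≈ 0.515.
p = a·p₁ + b·p₂ ≈ (0.562, 0.166, -0.811); φ = arcsin(p_z) ≈ -54.15°, λ = atan2(p_y, p_x) ≈ 16.43°.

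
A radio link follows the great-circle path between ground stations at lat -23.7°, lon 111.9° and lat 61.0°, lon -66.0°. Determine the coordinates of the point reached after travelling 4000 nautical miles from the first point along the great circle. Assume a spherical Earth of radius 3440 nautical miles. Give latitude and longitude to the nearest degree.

≈ lat 43°, lon 110°

Write both endpoints as unit vectors p₁, p₂ with components (cos φ cos λ, cos φ sin λ, sin φ).
The central angle between the endpoints is δ = arccos(p₁·p₂) ≈ 2.490 rad (142.7°). The total great-circle distance is δ·R ≈ 2.490 × 3440 ≈ 8566 nmi, so the target fraction is f = 4000/8566 ≈ 0.467.
Interpolate at f ≈ 0.467 with slerp weights a = sin((1−f)δ)/sin δ ≈ 1.600, b = sin(fδ)/sin δ ≈ 1.514.
p = a·p₁ + b·p₂ ≈ (-0.248, 0.689, 0.681); φ = arcsin(p_z) ≈ 42.89°, λ = atan2(p_y, p_x) ≈ 109.80°.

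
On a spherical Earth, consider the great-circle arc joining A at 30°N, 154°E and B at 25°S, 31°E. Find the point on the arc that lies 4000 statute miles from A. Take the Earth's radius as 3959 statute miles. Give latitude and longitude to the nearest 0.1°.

≈ 8.8°N, 96.2°E

Write both endpoints as unit vectors p₁, p₂ with components (cos φ cos λ, cos φ sin λ, sin φ).
The central angle between the endpoints is δ = arccos(p₁·p₂) ≈ 2.264 rad (129.7°). The total great-circle distance is δ·R ≈ 2.264 × 3959 ≈ 8962 mi, so the target fraction is f = 4000/8962 ≈ 0.446.
Interpolate at f ≈ 0.446 with slerp weights a = sin((1−f)δ)/sin δ ≈ 1.235, b = sin(fδ)/sin δ ≈ 1.101.
p = a·p₁ + b·p₂ ≈ (-0.106, 0.983, 0.152); φ = arcsin(p_z) ≈ 8.75°, λ = atan2(p_y, p_x) ≈ 96.15°.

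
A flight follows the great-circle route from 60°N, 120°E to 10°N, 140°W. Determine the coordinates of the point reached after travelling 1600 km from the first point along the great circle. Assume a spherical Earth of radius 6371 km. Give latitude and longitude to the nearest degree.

≈ 60°N, 149°E

Convert each endpoint to a unit vector on the sphere (x = cos φ cos λ, y = cos φ sin λ, z = sin φ).
The central angle between the endpoints is δ = arccos(p₁·p₂) ≈ 1.506 rad (86.3°). The total great-circle distance is δ·R ≈ 1.506 × 6371 ≈ 9594 km, so the target fraction is f = 1600/9594 ≈ 0.167.
Interpolate at f ≈ 0.167 with slerp weights a = sin((1−f)δ)/sin δ ≈ 0.952, b = sin(fδ)/sin δ ≈ 0.249.
p = a·p₁ + b·p₂ ≈ (-0.426, 0.255, 0.868); φ = arcsin(p_z) ≈ 60.24°, λ = atan2(p_y, p_x) ≈ 149.12°.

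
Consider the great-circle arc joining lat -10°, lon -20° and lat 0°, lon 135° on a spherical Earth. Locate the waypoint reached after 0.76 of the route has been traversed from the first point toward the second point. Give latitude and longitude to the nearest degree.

≈ lat -13°, lon 100°

From cos δ = sin φ₁ sin φ₂ + cos φ₁ cos φ₂ cos Δλ, the central angle is δ ≈ 2.674 rad (153.2°).
Interpolate at f = 0.76 with slerp weights a = sin((1−f)δ)/sin δ ≈ 1.327, b = sin(fδ)/sin δ ≈ 1.986.
p = a·p₁ + b·p₂ ≈ (-0.176, 0.957, -0.230); φ = arcsin(p_z) ≈ -13.33°, λ = atan2(p_y, p_x) ≈ 100.41°.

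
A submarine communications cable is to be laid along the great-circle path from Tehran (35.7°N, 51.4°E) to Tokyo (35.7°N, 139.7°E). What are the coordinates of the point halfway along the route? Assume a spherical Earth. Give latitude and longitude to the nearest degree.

≈ 45°N, 96°E

Convert each endpoint to a unit vector on the sphere (x = cos φ cos λ, y = cos φ sin λ, z = sin φ).
The central angle between the endpoints is δ = arccos(p₁·p₂) ≈ 1.202 rad (68.9°).
Interpolate at f = 1/2 with slerp weights a = sin((1−f)δ)/sin δ ≈ 0.606, b = sin(fδ)/sin δ ≈ 0.606.
p = a·p₁ + b·p₂ ≈ (-0.068, 0.703, 0.708); φ = arcsin(p_z) ≈ 45.04°, λ = atan2(p_y, p_x) ≈ 95.55°.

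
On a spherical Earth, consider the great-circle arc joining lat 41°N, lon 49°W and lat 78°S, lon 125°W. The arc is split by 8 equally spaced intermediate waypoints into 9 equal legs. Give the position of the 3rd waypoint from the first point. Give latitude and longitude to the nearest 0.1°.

Convert each endpoint to a unit vector on the sphere (x = cos φ cos λ, y = cos φ sin λ, z = sin φ).
The central angle between the endpoints is δ = arccos(p₁·p₂) ≈ 2.219 rad (127.1°).
Interpolate at f = 3/9 with slerp weights a = sin((1−f)δ)/sin δ ≈ 1.249, b = sin(fδ)/sin δ ≈ 0.846.
p = a·p₁ + b·p₂ ≈ (0.518, -0.856, -0.008); φ = arcsin(p_z) ≈ -0.43°, λ = atan2(p_y, p_x) ≈ -58.82°.

≈ lat 0.4°S, lon 58.8°W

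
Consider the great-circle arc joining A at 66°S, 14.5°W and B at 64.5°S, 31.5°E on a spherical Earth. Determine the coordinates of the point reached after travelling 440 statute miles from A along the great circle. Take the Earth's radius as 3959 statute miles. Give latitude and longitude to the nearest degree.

Write both endpoints as unit vectors p₁, p₂ with components (cos φ cos λ, cos φ sin λ, sin φ).
The central angle between the endpoints is δ = arccos(p₁·p₂) ≈ 0.330 rad (18.9°). The total great-circle distance is δ·R ≈ 0.330 × 3959 ≈ 1305 mi, so the target fraction is f = 440/1305 ≈ 0.337.
Interpolate at f ≈ 0.337 with slerp weights a = sin((1−f)δ)/sin δ ≈ 0.670, b = sin(fδ)/sin δ ≈ 0.343.
p = a·p₁ + b·p₂ ≈ (0.389, 0.009, -0.921); φ = arcsin(p_z) ≈ -67.07°, λ = atan2(p_y, p_x) ≈ 1.31°.

≈ 67°S, 1°E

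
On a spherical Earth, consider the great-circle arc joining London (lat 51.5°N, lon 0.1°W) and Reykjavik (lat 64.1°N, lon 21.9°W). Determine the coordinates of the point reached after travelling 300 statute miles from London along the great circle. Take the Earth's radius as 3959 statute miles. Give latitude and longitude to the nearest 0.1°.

The haversine formula gives a central angle δ ≈ 0.296 rad (17.0°) between the endpoints. The total great-circle distance is δ·R ≈ 0.296 × 3959 ≈ 1172 mi, so the target fraction is f = 300/1172 ≈ 0.256.
Interpolate at f ≈ 0.256 with slerp weights a = sin((1−f)δ)/sin δ ≈ 0.749, b = sin(fδ)/sin δ ≈ 0.259.
p = a·p₁ + b·p₂ ≈ (0.571, -0.043, 0.820); φ = arcsin(p_z) ≈ 55.04°, λ = atan2(p_y, p_x) ≈ -4.31°.

≈ lat 55.0°N, lon 4.3°W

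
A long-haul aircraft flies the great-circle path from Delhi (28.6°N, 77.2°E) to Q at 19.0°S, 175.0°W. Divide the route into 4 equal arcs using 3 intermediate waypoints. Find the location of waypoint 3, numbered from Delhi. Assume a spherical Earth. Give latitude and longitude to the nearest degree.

From cos δ = sin φ₁ sin φ₂ + cos φ₁ cos φ₂ cos Δλ, the central angle is δ ≈ 1.993 rad (114.2°).
Interpolate at f = 3/4 with slerp weights a = sin((1−f)δ)/sin δ ≈ 0.524, b = sin(fδ)/sin δ ≈ 1.093.
p = a·p₁ + b·p₂ ≈ (-0.928, 0.358, -0.105); φ = arcsin(p_z) ≈ -6.03°, λ = atan2(p_y, p_x) ≈ 158.88°.

≈ 6°S, 159°E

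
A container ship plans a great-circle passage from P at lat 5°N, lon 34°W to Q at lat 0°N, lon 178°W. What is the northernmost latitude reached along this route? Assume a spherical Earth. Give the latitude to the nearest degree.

The great circle lies in the plane with unit normal n̂ = (p₁ × p₂)/|p₁ × p₂|.
Here n̂_z ≈ -0.989; the vertex latitude is φ_max = arccos|n̂_z| ≈ 8.5°.

≈ 8°N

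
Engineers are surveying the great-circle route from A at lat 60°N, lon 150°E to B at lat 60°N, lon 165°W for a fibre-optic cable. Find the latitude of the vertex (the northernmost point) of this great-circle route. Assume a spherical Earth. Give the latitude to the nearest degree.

≈ 62°N

The great circle lies in the plane with unit normal n̂ = (p₁ × p₂)/|p₁ × p₂|.
Here n̂_z ≈ +0.471; the vertex latitude is φ_max = arccos|n̂_z| ≈ 61.9°.
Check via Clairaut: cos φ_max = |cos φ₁| · sin C = cos(60.0°)·sin(70.3°) ≈ 0.471, again giving ≈ 61.9°.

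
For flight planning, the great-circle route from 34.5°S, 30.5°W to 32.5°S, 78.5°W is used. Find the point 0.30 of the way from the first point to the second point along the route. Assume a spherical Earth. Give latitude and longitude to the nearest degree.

Write both endpoints as unit vectors p₁, p₂ with components (cos φ cos λ, cos φ sin λ, sin φ).
The central angle between the endpoints is δ = arccos(p₁·p₂) ≈ 0.693 rad (39.7°).
Interpolate at f = 0.30 with slerp weights a = sin((1−f)δ)/sin δ ≈ 0.730, b = sin(fδ)/sin δ ≈ 0.323.
p = a·p₁ + b·p₂ ≈ (0.573, -0.572, -0.587); φ = arcsin(p_z) ≈ -35.94°, λ = atan2(p_y, p_x) ≈ -44.98°.

≈ 36°S, 45°W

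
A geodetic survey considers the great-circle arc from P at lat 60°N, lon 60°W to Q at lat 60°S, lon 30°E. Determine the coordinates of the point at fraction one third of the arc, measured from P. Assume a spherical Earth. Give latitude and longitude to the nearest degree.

Convert each endpoint to a unit vector on the sphere (x = cos φ cos λ, y = cos φ sin λ, z = sin φ).
The central angle between the endpoints is δ = arccos(p₁·p₂) ≈ 2.419 rad (138.6°).
Interpolate at f = 1/3 with slerp weights a = sin((1−f)δ)/sin δ ≈ 1.511, b = sin(fδ)/sin δ ≈ 1.091.
p = a·p₁ + b·p₂ ≈ (0.850, -0.381, 0.363); φ = arcsin(p_z) ≈ 21.30°, λ = atan2(p_y, p_x) ≈ -24.16°.

≈ lat 21°N, lon 24°W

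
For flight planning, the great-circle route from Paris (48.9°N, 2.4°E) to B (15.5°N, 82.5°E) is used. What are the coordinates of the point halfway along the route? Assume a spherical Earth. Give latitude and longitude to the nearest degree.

≈ (39°N, 51°E)

Write both endpoints as unit vectors p₁, p₂ with components (cos φ cos λ, cos φ sin λ, sin φ).
The central angle between the endpoints is δ = arccos(p₁·p₂) ≈ 1.255 rad (71.9°).
Interpolate at f = 1/2 with slerp weights a = sin((1−f)δ)/sin δ ≈ 0.618, b = sin(fδ)/sin δ ≈ 0.618.
p = a·p₁ + b·p₂ ≈ (0.483, 0.607, 0.631); φ = arcsin(p_z) ≈ 39.09°, λ = atan2(p_y, p_x) ≈ 51.47°.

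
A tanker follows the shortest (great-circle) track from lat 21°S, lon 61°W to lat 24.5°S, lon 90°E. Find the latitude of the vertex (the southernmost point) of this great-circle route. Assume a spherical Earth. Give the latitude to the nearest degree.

≈ 59°S

The great circle lies in the plane with unit normal n̂ = (p₁ × p₂)/|p₁ × p₂|.
Here n̂_z ≈ +0.512; the vertex latitude is φ_max = arccos|n̂_z| ≈ 59.2°.
Check via Clairaut: cos φ_max = |cos φ₁| · sin C = cos(21.0°)·sin(146.7°) ≈ 0.512, again giving ≈ 59.2°.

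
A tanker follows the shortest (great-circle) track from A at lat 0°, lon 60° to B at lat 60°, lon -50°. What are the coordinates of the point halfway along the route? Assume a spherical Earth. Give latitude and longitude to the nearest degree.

≈ lat 42°, lon 30°

Write both endpoints as unit vectors p₁, p₂ with components (cos φ cos λ, cos φ sin λ, sin φ).
The central angle between the endpoints is δ = arccos(p₁·p₂) ≈ 1.743 rad (99.8°).
Interpolate at f = 1/2 with slerp weights a = sin((1−f)δ)/sin δ ≈ 0.777, b = sin(fδ)/sin δ ≈ 0.777.
p = a·p₁ + b·p₂ ≈ (0.638, 0.375, 0.673); φ = arcsin(p_z) ≈ 42.27°, λ = atan2(p_y, p_x) ≈ 30.46°.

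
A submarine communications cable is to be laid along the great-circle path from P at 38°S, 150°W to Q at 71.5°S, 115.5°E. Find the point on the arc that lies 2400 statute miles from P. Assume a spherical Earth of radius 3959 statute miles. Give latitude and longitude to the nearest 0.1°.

≈ 67.0°S, 176.0°E

Write both endpoints as unit vectors p₁, p₂ with components (cos φ cos λ, cos φ sin λ, sin φ).
The central angle between the endpoints is δ = arccos(p₁·p₂) ≈ 0.971 rad (55.7°). The total great-circle distance is δ·R ≈ 0.971 × 3959 ≈ 3845 mi, so the target fraction is f = 2400/3845 ≈ 0.624.
Interpolate at f ≈ 0.624 with slerp weights a = sin((1−f)δ)/sin δ ≈ 0.432, b = sin(fδ)/sin δ ≈ 0.690.
p = a·p₁ + b·p₂ ≈ (-0.389, 0.027, -0.921); φ = arcsin(p_z) ≈ -67.02°, λ = atan2(p_y, p_x) ≈ 176.00°.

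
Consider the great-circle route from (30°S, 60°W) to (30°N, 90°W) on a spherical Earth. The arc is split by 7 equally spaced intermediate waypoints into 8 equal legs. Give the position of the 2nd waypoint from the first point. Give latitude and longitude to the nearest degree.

The haversine formula gives a central angle δ ≈ 1.160 rad (66.5°) between the endpoints.
Interpolate at f = 2/8 with slerp weights a = sin((1−f)δ)/sin δ ≈ 0.834, b = sin(fδ)/sin δ ≈ 0.312.
p = a·p₁ + b·p₂ ≈ (0.361, -0.895, -0.261); φ = arcsin(p_z) ≈ -15.12°, λ = atan2(p_y, p_x) ≈ -68.04°.

≈ (15°S, 68°W)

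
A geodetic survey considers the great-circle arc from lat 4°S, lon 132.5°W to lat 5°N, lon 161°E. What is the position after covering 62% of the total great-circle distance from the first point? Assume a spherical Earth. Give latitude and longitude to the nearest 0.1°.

Write both endpoints as unit vectors p₁, p₂ with components (cos φ cos λ, cos φ sin λ, sin φ).
The central angle between the endpoints is δ = arccos(p₁·p₂) ≈ 1.170 rad (67.0°).
Interpolate at f = 0.62 with slerp weights a = sin((1−f)δ)/sin δ ≈ 0.467, b = sin(fδ)/sin δ ≈ 0.721.
p = a·p₁ + b·p₂ ≈ (-0.993, -0.110, 0.030); φ = arcsin(p_z) ≈ 1.73°, λ = atan2(p_y, p_x) ≈ -173.69°.

≈ lat 1.7°N, lon 173.7°W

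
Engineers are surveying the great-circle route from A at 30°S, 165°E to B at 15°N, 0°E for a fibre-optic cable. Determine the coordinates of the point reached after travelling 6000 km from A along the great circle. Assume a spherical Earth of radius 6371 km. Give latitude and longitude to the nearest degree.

Write both endpoints as unit vectors p₁, p₂ with components (cos φ cos λ, cos φ sin λ, sin φ).
The central angle between the endpoints is δ = arccos(p₁·p₂) ≈ 2.786 rad (159.6°). The total great-circle distance is δ·R ≈ 2.786 × 6371 ≈ 17749 km, so the target fraction is f = 6000/17749 ≈ 0.338.
Interpolate at f ≈ 0.338 with slerp weights a = sin((1−f)δ)/sin δ ≈ 2.765, b = sin(fδ)/sin δ ≈ 2.322.
p = a·p₁ + b·p₂ ≈ (-0.070, 0.620, -0.782); φ = arcsin(p_z) ≈ -51.41°, λ = atan2(p_y, p_x) ≈ 96.45°.

≈ 51°S, 96°E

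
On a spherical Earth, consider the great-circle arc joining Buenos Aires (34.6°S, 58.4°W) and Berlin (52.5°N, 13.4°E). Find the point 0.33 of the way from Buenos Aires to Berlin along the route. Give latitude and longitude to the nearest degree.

≈ (5°S, 38°W)

The haversine formula gives a central angle δ ≈ 1.869 rad (107.1°) between the endpoints.
Interpolate at f = 0.33 with slerp weights a = sin((1−f)δ)/sin δ ≈ 0.994, b = sin(fδ)/sin δ ≈ 0.605.
p = a·p₁ + b·p₂ ≈ (0.787, -0.611, -0.084); φ = arcsin(p_z) ≈ -4.82°, λ = atan2(p_y, p_x) ≈ -37.84°.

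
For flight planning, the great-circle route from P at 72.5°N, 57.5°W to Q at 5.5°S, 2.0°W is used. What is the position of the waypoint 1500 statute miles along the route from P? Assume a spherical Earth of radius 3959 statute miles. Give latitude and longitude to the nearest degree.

Convert each endpoint to a unit vector on the sphere (x = cos φ cos λ, y = cos φ sin λ, z = sin φ).
The central angle between the endpoints is δ = arccos(p₁·p₂) ≈ 1.493 rad (85.5°). The total great-circle distance is δ·R ≈ 1.493 × 3959 ≈ 5909 mi, so the target fraction is f = 1500/5909 ≈ 0.254.
Interpolate at f ≈ 0.254 with slerp weights a = sin((1−f)δ)/sin δ ≈ 0.900, b = sin(fδ)/sin δ ≈ 0.371.
p = a·p₁ + b·p₂ ≈ (0.515, -0.241, 0.823); φ = arcsin(p_z) ≈ 55.37°, λ = atan2(p_y, p_x) ≈ -25.11°.

≈ 55°N, 25°W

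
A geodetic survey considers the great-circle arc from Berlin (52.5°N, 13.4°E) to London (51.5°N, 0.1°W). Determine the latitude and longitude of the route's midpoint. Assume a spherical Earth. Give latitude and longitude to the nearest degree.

≈ 52°N, 7°E

Convert each endpoint to a unit vector on the sphere (x = cos φ cos λ, y = cos φ sin λ, z = sin φ).
The central angle between the endpoints is δ = arccos(p₁·p₂) ≈ 0.146 rad (8.4°).
Interpolate at f = 1/2 with slerp weights a = sin((1−f)δ)/sin δ ≈ 0.501, b = sin(fδ)/sin δ ≈ 0.501.
p = a·p₁ + b·p₂ ≈ (0.609, 0.070, 0.790); φ = arcsin(p_z) ≈ 52.19°, λ = atan2(p_y, p_x) ≈ 6.57°.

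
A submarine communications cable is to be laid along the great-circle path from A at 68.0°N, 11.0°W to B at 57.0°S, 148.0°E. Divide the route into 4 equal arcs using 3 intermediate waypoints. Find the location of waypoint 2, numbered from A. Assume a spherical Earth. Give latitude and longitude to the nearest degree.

≈ 21°N, 113°E

Write both endpoints as unit vectors p₁, p₂ with components (cos φ cos λ, cos φ sin λ, sin φ).
The central angle between the endpoints is δ = arccos(p₁·p₂) ≈ 2.888 rad (165.5°).
Interpolate at f = 2/4 with slerp weights a = sin((1−f)δ)/sin δ ≈ 3.958, b = sin(fδ)/sin δ ≈ 3.958.
p = a·p₁ + b·p₂ ≈ (-0.373, 0.859, 0.350); φ = arcsin(p_z) ≈ 20.51°, λ = atan2(p_y, p_x) ≈ 113.44°.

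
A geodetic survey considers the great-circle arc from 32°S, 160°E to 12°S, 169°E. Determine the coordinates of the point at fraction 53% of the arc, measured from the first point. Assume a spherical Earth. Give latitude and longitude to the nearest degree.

Convert each endpoint to a unit vector on the sphere (x = cos φ cos λ, y = cos φ sin λ, z = sin φ).
The central angle between the endpoints is δ = arccos(p₁·p₂) ≈ 0.378 rad (21.6°).
Interpolate at f = 0.53 with slerp weights a = sin((1−f)δ)/sin δ ≈ 0.479, b = sin(fδ)/sin δ ≈ 0.539.
p = a·p₁ + b·p₂ ≈ (-0.899, 0.240, -0.366); φ = arcsin(p_z) ≈ -21.46°, λ = atan2(p_y, p_x) ≈ 165.09°.

≈ 21°S, 165°E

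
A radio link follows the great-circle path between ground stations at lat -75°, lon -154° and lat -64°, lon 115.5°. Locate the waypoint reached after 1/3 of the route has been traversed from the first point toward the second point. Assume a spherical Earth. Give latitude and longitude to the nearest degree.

Convert each endpoint to a unit vector on the sphere (x = cos φ cos λ, y = cos φ sin λ, z = sin φ).
The central angle between the endpoints is δ = arccos(p₁·p₂) ≈ 0.521 rad (29.9°).
Interpolate at f = 1/3 with slerp weights a = sin((1−f)δ)/sin δ ≈ 0.684, b = sin(fδ)/sin δ ≈ 0.347.
p = a·p₁ + b·p₂ ≈ (-0.225, 0.060, -0.973); φ = arcsin(p_z) ≈ -76.56°, λ = atan2(p_y, p_x) ≈ 165.10°.

≈ lat -77°, lon 165°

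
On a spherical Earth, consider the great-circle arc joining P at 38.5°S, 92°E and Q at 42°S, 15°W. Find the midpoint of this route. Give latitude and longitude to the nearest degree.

≈ 55°S, 41°E

Convert each endpoint to a unit vector on the sphere (x = cos φ cos λ, y = cos φ sin λ, z = sin φ).
The central angle between the endpoints is δ = arccos(p₁·p₂) ≈ 1.322 rad (75.7°).
Interpolate at f = 1/2 with slerp weights a = sin((1−f)δ)/sin δ ≈ 0.633, b = sin(fδ)/sin δ ≈ 0.633.
p = a·p₁ + b·p₂ ≈ (0.437, 0.374, -0.818); φ = arcsin(p_z) ≈ -54.89°, λ = atan2(p_y, p_x) ≈ 40.50°.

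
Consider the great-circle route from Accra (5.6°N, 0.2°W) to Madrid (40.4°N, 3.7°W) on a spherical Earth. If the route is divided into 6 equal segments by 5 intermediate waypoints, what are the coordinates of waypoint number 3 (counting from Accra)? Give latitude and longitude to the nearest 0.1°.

Convert each endpoint to a unit vector on the sphere (x = cos φ cos λ, y = cos φ sin λ, z = sin φ).
The central angle between the endpoints is δ = arccos(p₁·p₂) ≈ 0.610 rad (34.9°).
Interpolate at f = 3/6 with slerp weights a = sin((1−f)δ)/sin δ ≈ 0.524, b = sin(fδ)/sin δ ≈ 0.524.
p = a·p₁ + b·p₂ ≈ (0.920, -0.028, 0.391); φ = arcsin(p_z) ≈ 23.01°, λ = atan2(p_y, p_x) ≈ -1.72°.

≈ 23.0°N, 1.7°W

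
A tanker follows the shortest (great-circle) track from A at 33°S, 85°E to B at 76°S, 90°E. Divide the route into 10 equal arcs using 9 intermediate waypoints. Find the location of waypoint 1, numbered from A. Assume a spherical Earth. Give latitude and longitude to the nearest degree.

From cos δ = sin φ₁ sin φ₂ + cos φ₁ cos φ₂ cos Δλ, the central angle is δ ≈ 0.752 rad (43.1°).
Interpolate at f = 1/10 with slerp weights a = sin((1−f)δ)/sin δ ≈ 0.917, b = sin(fδ)/sin δ ≈ 0.110.
p = a·p₁ + b·p₂ ≈ (0.067, 0.793, -0.606); φ = arcsin(p_z) ≈ -37.30°, λ = atan2(p_y, p_x) ≈ 85.17°.

≈ 37°S, 85°E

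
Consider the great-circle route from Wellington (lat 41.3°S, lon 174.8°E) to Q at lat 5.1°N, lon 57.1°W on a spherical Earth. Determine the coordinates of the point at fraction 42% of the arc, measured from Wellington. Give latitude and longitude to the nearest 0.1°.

From cos δ = sin φ₁ sin φ₂ + cos φ₁ cos φ₂ cos Δλ, the central angle is δ ≈ 2.118 rad (121.4°).
Interpolate at f = 0.42 with slerp weights a = sin((1−f)δ)/sin δ ≈ 1.103, b = sin(fδ)/sin δ ≈ 0.910.
p = a·p₁ + b·p₂ ≈ (-0.333, -0.686, -0.647); φ = arcsin(p_z) ≈ -40.33°, λ = atan2(p_y, p_x) ≈ -115.91°.

≈ lat 40.3°S, lon 115.9°W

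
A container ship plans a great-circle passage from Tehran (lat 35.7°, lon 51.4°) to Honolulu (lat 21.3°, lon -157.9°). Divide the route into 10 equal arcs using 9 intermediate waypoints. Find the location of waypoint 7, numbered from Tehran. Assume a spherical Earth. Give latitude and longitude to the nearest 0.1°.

The haversine formula gives a central angle δ ≈ 2.035 rad (116.6°) between the endpoints.
Interpolate at f = 7/10 with slerp weights a = sin((1−f)δ)/sin δ ≈ 0.641, b = sin(fδ)/sin δ ≈ 1.106.
p = a·p₁ + b·p₂ ≈ (-0.630, 0.019, 0.776); φ = arcsin(p_z) ≈ 50.91°, λ = atan2(p_y, p_x) ≈ 178.26°.

≈ lat 50.9°, lon 178.3°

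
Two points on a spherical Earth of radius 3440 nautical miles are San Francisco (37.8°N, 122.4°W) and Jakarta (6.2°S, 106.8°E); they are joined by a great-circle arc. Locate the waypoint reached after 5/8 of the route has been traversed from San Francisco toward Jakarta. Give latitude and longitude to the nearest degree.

Convert each endpoint to a unit vector on the sphere (x = cos φ cos λ, y = cos φ sin λ, z = sin φ).
The central angle between the endpoints is δ = arccos(p₁·p₂) ≈ 2.189 rad (125.4°).
Interpolate at f = 5/8 with slerp weights a = sin((1−f)δ)/sin δ ≈ 0.898, b = sin(fδ)/sin δ ≈ 1.202.
p = a·p₁ + b·p₂ ≈ (-0.725, 0.545, 0.420); φ = arcsin(p_z) ≈ 24.86°, λ = atan2(p_y, p_x) ≈ 143.09°.

≈ 25°N, 143°E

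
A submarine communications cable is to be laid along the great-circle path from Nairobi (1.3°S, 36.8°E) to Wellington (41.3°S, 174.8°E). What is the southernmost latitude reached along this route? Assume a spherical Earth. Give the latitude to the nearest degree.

The great circle lies in the plane with unit normal n̂ = (p₁ × p₂)/|p₁ × p₂|.
Here n̂_z ≈ +0.599; the vertex latitude is φ_max = arccos|n̂_z| ≈ 53.2°.
Check via Clairaut: cos φ_max = |cos φ₁| · sin C = cos(1.3°)·sin(143.2°) ≈ 0.599, again giving ≈ 53.2°.

≈ 53°S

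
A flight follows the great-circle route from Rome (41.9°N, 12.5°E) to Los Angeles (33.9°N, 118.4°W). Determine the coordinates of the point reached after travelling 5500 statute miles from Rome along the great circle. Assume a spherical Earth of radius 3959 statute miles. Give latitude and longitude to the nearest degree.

≈ 44°N, 109°W

Write both endpoints as unit vectors p₁, p₂ with components (cos φ cos λ, cos φ sin λ, sin φ).
The central angle between the endpoints is δ = arccos(p₁·p₂) ≈ 1.603 rad (91.8°). The total great-circle distance is δ·R ≈ 1.603 × 3959 ≈ 6346 mi, so the target fraction is f = 5500/6346 ≈ 0.867.
Interpolate at f ≈ 0.867 with slerp weights a = sin((1−f)δ)/sin δ ≈ 0.212, b = sin(fδ)/sin δ ≈ 0.984.
p = a·p₁ + b·p₂ ≈ (-0.234, -0.684, 0.690); φ = arcsin(p_z) ≈ 43.67°, λ = atan2(p_y, p_x) ≈ -108.91°.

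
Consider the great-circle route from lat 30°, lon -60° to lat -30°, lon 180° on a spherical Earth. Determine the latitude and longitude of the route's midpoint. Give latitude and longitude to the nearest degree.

The haversine formula gives a central angle δ ≈ 2.246 rad (128.7°) between the endpoints.
Interpolate at f = 1/2 with slerp weights a = sin((1−f)δ)/sin δ ≈ 1.155, b = sin(fδ)/sin δ ≈ 1.155.
p = a·p₁ + b·p₂ ≈ (-0.500, -0.866, 0.000); φ = arcsin(p_z) ≈ 0.00°, λ = atan2(p_y, p_x) ≈ -120.00°.

≈ lat 0°, lon -120°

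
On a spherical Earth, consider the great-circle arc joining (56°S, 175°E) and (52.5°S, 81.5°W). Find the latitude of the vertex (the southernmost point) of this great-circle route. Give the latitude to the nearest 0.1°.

≈ 66.1°S

The great circle lies in the plane with unit normal n̂ = (p₁ × p₂)/|p₁ × p₂|.
Here n̂_z ≈ +0.406; the vertex latitude is φ_max = arccos|n̂_z| ≈ 66.1°.
Check via Clairaut: cos φ_max = |cos φ₁| · sin C = cos(56.0°)·sin(133.5°) ≈ 0.406, again giving ≈ 66.1°.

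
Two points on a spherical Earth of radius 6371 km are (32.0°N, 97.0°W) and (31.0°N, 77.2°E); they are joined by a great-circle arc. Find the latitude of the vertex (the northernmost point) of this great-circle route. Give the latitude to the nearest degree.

The great circle lies in the plane with unit normal n̂ = (p₁ × p₂)/|p₁ × p₂|.
Here n̂_z ≈ +0.082; the vertex latitude is φ_max = arccos|n̂_z| ≈ 85.3°.
Check via Clairaut: cos φ_max = |cos φ₁| · sin C = cos(32.0°)·sin(5.6°) ≈ 0.082, again giving ≈ 85.3°.

≈ 85°N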